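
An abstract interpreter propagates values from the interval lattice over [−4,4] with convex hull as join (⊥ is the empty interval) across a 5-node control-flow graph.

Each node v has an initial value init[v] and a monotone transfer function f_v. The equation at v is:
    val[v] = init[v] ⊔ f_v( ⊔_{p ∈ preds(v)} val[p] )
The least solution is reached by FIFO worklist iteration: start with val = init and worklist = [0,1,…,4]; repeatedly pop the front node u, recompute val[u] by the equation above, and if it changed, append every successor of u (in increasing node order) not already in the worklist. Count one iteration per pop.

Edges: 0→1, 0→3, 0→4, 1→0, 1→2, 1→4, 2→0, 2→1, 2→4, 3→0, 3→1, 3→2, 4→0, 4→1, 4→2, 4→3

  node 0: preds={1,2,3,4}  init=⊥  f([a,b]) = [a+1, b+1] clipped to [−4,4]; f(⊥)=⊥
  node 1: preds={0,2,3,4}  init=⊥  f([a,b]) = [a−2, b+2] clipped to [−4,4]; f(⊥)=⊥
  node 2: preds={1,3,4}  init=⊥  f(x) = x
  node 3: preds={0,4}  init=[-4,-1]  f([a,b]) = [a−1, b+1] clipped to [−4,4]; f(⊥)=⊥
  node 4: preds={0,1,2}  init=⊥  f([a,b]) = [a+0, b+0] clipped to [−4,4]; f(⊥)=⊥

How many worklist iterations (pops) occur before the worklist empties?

Worklist (15 pops):
  #1 pop 0: in=[-4,-1] → [-3,0] (was ⊥); enqueue []
  #2 pop 1: in=[-4,0] → [-4,2] (was ⊥); enqueue [0]
  #3 pop 2: in=[-4,2] → [-4,2] (was ⊥); enqueue [1]
  #4 pop 3: in=[-3,0] → [-4,1] (was [-4,-1]); enqueue [2]
  #5 pop 4: in=[-4,2] → [-4,2] (was ⊥); enqueue [3]
  #6 pop 0: in=[-4,2] → [-3,3] (was [-3,0]); enqueue [4]
  #7 pop 1: in=[-4,3] → [-4,4] (was [-4,2]); enqueue [0]
  #8 pop 2: in=[-4,4] → [-4,4] (was [-4,2]); enqueue [1]
  #9 pop 3: in=[-4,3] → [-4,4] (was [-4,1]); enqueue [2]
  #10 pop 4: in=[-4,4] → [-4,4] (was [-4,2]); enqueue [3]
  #11 pop 0: in=[-4,4] → [-3,4] (was [-3,3]); enqueue [4]
  #12 pop 1: in=[-4,4] → [-4,4] (no change)
  #13 pop 2: in=[-4,4] → [-4,4] (no change)
  #14 pop 3: in=[-4,4] → [-4,4] (no change)
  #15 pop 4: in=[-4,4] → [-4,4] (no change)

Fixpoint:
  val[0] = [-3,4]
  val[1] = [-4,4]
  val[2] = [-4,4]
  val[3] = [-4,4]
  val[4] = [-4,4]

15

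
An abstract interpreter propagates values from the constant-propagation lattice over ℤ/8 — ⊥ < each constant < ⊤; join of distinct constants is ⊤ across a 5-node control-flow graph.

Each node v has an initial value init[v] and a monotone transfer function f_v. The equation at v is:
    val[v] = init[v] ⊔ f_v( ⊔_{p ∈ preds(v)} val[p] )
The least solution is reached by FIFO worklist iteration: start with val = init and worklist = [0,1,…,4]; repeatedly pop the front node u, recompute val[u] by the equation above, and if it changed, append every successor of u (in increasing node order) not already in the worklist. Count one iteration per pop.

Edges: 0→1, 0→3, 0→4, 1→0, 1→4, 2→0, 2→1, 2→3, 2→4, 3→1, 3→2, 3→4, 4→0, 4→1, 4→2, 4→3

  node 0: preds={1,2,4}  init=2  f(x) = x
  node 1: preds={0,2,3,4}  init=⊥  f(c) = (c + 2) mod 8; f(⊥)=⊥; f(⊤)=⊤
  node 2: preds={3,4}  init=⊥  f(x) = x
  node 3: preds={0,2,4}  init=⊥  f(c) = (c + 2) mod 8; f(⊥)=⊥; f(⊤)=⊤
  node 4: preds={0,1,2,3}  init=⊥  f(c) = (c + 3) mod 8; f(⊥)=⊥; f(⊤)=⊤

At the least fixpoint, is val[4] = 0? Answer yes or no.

no

Worklist (13 pops):
  #1 pop 0: in=⊥ → 2 (no change)
  #2 pop 1: in=2 → 4 (was ⊥); enqueue [0]
  #3 pop 2: in=⊥ → ⊥ (no change)
  #4 pop 3: in=2 → 4 (was ⊥); enqueue [1,2]
  #5 pop 4: in=⊤ → ⊤ (was ⊥); enqueue [3]
  #6 pop 0: in=⊤ → ⊤ (was 2); enqueue [4]
  #7 pop 1: in=⊤ → ⊤ (was 4); enqueue [0]
  #8 pop 2: in=⊤ → ⊤ (was ⊥); enqueue [1]
  #9 pop 3: in=⊤ → ⊤ (was 4); enqueue [2]
  #10 pop 4: in=⊤ → ⊤ (no change)
  #11 pop 0: in=⊤ → ⊤ (no change)
  #12 pop 1: in=⊤ → ⊤ (no change)
  #13 pop 2: in=⊤ → ⊤ (no change)

Fixpoint:
  val[0] = ⊤
  val[1] = ⊤
  val[2] = ⊤
  val[3] = ⊤
  val[4] = ⊤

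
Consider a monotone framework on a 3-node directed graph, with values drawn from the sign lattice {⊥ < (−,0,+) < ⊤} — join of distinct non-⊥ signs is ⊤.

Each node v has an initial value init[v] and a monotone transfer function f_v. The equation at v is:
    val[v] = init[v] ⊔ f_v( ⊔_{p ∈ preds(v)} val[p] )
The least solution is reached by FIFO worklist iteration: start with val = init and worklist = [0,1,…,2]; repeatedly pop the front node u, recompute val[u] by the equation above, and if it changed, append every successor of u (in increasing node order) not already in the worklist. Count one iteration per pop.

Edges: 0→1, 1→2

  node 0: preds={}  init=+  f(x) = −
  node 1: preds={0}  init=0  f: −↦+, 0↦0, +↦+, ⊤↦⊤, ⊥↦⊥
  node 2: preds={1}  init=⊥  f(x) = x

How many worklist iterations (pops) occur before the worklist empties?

3

Trace (3 dequeues):
  [1] u=0 | in ⊥ | out ⊤ | prev + | push {}
  [2] u=1 | in ⊤ | out ⊤ | prev 0 | push {}
  [3] u=2 | in ⊤ | out ⊤ | prev ⊥ | push {}

Converged values:
  [0] ⊤
  [1] ⊤
  [2] ⊤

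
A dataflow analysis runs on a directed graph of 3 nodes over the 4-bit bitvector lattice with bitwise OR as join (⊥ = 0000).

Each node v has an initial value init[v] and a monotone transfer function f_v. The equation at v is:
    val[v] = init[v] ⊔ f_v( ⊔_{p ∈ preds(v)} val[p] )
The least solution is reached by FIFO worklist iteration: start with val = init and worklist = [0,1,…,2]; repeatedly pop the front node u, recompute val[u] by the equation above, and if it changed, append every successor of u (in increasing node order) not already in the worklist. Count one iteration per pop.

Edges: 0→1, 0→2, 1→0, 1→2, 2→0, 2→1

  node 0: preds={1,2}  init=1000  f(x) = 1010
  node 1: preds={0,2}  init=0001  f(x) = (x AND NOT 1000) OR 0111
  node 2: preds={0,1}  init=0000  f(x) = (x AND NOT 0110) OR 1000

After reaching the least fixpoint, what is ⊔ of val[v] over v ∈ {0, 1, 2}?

1111

Worklist (5 pops):
  #1 pop 0: in=0001 → 1010 (was 1000); enqueue []
  #2 pop 1: in=1010 → 0111 (was 0001); enqueue [0]
  #3 pop 2: in=1111 → 1001 (was 0000); enqueue [1]
  #4 pop 0: in=1111 → 1010 (no change)
  #5 pop 1: in=1011 → 0111 (no change)

Fixpoint:
  val[0] = 1010
  val[1] = 0111
  val[2] = 1001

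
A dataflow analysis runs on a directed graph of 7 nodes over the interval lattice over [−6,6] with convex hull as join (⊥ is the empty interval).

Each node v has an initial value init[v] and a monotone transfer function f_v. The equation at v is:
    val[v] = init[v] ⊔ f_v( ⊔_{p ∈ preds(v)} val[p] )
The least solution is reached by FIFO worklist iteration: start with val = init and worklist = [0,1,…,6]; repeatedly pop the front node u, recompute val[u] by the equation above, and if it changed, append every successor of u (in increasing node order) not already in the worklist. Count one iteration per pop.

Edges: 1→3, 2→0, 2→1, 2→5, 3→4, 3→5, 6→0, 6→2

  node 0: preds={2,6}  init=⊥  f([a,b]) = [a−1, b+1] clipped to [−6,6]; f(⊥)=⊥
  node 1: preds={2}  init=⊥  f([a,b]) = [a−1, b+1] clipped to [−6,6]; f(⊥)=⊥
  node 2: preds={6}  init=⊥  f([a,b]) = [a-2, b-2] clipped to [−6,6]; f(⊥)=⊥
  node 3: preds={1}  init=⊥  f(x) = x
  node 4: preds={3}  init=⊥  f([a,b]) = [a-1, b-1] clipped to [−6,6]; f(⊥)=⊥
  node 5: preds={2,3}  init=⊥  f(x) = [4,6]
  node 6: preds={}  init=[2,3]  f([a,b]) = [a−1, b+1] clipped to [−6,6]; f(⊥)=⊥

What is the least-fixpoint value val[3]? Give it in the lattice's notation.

Worklist (12 pops):
  #1 pop 0: in=[2,3] → [1,4] (was ⊥); enqueue []
  #2 pop 1: in=⊥ → ⊥ (no change)
  #3 pop 2: in=[2,3] → [0,1] (was ⊥); enqueue [0,1]
  #4 pop 3: in=⊥ → ⊥ (no change)
  #5 pop 4: in=⊥ → ⊥ (no change)
  #6 pop 5: in=[0,1] → [4,6] (was ⊥); enqueue []
  #7 pop 6: in=⊥ → [2,3] (no change)
  #8 pop 0: in=[0,3] → [-1,4] (was [1,4]); enqueue []
  #9 pop 1: in=[0,1] → [-1,2] (was ⊥); enqueue [3]
  #10 pop 3: in=[-1,2] → [-1,2] (was ⊥); enqueue [4,5]
  #11 pop 4: in=[-1,2] → [-2,1] (was ⊥); enqueue []
  #12 pop 5: in=[-1,2] → [4,6] (no change)

Fixpoint:
  val[0] = [-1,4]
  val[1] = [-1,2]
  val[2] = [0,1]
  val[3] = [-1,2]
  val[4] = [-2,1]
  val[5] = [4,6]
  val[6] = [2,3]

[-1,2]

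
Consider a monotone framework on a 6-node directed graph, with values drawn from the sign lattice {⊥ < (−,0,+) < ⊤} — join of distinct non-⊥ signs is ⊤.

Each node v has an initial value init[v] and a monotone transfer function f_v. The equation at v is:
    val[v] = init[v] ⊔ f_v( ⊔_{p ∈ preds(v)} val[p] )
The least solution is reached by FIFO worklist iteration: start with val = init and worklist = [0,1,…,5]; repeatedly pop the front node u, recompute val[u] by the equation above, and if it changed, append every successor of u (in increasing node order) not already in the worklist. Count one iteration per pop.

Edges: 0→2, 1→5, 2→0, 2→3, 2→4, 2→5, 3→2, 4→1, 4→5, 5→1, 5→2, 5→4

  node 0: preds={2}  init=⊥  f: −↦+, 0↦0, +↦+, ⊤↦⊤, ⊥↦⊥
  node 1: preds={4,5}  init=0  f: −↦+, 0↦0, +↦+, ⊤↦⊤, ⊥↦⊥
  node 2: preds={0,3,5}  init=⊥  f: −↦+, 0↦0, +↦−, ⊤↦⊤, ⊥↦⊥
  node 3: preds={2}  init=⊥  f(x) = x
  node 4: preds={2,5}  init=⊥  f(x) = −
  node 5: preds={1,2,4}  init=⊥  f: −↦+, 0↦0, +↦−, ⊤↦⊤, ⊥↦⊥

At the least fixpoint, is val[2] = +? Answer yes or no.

Iteration log — 13 steps:
  step 1. node 0  ⊔preds=⊥  new=⊥  stable
  step 2. node 1  ⊔preds=⊥  new=0  stable
  step 3. node 2  ⊔preds=⊥  new=⊥  stable
  step 4. node 3  ⊔preds=⊥  new=⊥  stable
  step 5. node 4  ⊔preds=⊥  new=−  old=⊥  +wl: 1
  step 6. node 5  ⊔preds=⊤  new=⊤  old=⊥  +wl: 2,4
  step 7. node 1  ⊔preds=⊤  new=⊤  old=0  +wl: 5
  step 8. node 2  ⊔preds=⊤  new=⊤  old=⊥  +wl: 0,3
  step 9. node 4  ⊔preds=⊤  new=−  stable
  step 10. node 5  ⊔preds=⊤  new=⊤  stable
  step 11. node 0  ⊔preds=⊤  new=⊤  old=⊥  +wl: 2
  step 12. node 3  ⊔preds=⊤  new=⊤  old=⊥  +wl: 
  step 13. node 2  ⊔preds=⊤  new=⊤  stable

Least fixpoint reached:
  node 0: ⊤
  node 1: ⊤
  node 2: ⊤
  node 3: ⊤
  node 4: −
  node 5: ⊤

no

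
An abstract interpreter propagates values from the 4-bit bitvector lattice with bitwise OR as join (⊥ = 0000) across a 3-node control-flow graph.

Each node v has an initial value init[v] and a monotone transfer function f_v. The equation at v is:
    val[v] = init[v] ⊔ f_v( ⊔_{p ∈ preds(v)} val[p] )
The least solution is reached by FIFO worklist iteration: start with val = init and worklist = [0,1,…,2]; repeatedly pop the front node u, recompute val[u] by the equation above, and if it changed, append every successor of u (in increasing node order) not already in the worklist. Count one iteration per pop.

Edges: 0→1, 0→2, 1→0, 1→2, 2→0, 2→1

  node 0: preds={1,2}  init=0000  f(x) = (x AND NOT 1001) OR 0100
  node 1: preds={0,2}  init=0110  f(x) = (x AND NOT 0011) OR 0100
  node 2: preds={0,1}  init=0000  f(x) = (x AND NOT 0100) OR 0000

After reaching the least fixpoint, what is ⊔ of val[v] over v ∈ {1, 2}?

0110

Worklist (5 pops):
  #1 pop 0: in=0110 → 0110 (was 0000); enqueue []
  #2 pop 1: in=0110 → 0110 (no change)
  #3 pop 2: in=0110 → 0010 (was 0000); enqueue [0,1]
  #4 pop 0: in=0110 → 0110 (no change)
  #5 pop 1: in=0110 → 0110 (no change)

Fixpoint:
  val[0] = 0110
  val[1] = 0110
  val[2] = 0010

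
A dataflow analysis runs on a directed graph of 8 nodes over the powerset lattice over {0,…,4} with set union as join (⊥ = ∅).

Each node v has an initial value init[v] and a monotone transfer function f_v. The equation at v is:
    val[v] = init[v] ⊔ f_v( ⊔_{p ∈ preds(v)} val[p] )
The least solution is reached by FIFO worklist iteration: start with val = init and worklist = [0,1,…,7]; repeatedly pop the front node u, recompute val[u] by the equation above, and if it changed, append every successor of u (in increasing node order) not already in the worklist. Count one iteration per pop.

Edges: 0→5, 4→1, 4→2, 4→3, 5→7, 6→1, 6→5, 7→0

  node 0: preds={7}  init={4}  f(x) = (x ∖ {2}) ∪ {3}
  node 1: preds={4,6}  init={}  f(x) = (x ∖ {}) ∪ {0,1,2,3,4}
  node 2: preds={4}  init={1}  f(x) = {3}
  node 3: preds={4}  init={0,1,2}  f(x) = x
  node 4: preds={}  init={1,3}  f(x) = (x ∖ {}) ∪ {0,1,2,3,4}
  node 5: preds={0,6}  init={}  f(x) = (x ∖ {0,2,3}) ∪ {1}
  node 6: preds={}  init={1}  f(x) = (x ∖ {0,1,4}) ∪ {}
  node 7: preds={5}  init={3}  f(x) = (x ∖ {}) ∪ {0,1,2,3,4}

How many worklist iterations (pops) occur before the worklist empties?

Iteration log — 13 steps:
  step 1. node 0  ⊔preds={3}  new={3,4}  old={4}  +wl: 
  step 2. node 1  ⊔preds={1,3}  new={0,1,2,3,4}  old={}  +wl: 
  step 3. node 2  ⊔preds={1,3}  new={1,3}  old={1}  +wl: 
  step 4. node 3  ⊔preds={1,3}  new={0,1,2,3}  old={0,1,2}  +wl: 
  step 5. node 4  ⊔preds={}  new={0,1,2,3,4}  old={1,3}  +wl: 1,2,3
  step 6. node 5  ⊔preds={1,3,4}  new={1,4}  old={}  +wl: 
  step 7. node 6  ⊔preds={}  new={1}  stable
  step 8. node 7  ⊔preds={1,4}  new={0,1,2,3,4}  old={3}  +wl: 0
  step 9. node 1  ⊔preds={0,1,2,3,4}  new={0,1,2,3,4}  stable
  step 10. node 2  ⊔preds={0,1,2,3,4}  new={1,3}  stable
  step 11. node 3  ⊔preds={0,1,2,3,4}  new={0,1,2,3,4}  old={0,1,2,3}  +wl: 
  step 12. node 0  ⊔preds={0,1,2,3,4}  new={0,1,3,4}  old={3,4}  +wl: 5
  step 13. node 5  ⊔preds={0,1,3,4}  new={1,4}  stable

Least fixpoint reached:
  node 0: {0,1,3,4}
  node 1: {0,1,2,3,4}
  node 2: {1,3}
  node 3: {0,1,2,3,4}
  node 4: {0,1,2,3,4}
  node 5: {1,4}
  node 6: {1}
  node 7: {0,1,2,3,4}

13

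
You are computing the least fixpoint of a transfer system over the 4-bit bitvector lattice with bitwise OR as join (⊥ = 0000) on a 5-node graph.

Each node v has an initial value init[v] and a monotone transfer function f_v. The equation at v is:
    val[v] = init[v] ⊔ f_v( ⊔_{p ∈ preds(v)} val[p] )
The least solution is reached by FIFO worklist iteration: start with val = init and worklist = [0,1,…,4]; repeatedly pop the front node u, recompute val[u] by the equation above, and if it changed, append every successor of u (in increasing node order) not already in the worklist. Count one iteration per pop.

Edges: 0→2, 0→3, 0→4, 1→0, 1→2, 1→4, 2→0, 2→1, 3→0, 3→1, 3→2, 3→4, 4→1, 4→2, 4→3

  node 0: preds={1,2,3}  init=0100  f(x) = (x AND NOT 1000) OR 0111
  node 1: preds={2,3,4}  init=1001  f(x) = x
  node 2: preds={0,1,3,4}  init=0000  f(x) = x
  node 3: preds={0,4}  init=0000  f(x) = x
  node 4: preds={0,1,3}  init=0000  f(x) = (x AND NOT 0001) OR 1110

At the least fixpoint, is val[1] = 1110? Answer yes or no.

no

Worklist (13 pops):
  #1 pop 0: in=1001 → 0111 (was 0100); enqueue []
  #2 pop 1: in=0000 → 1001 (no change)
  #3 pop 2: in=1111 → 1111 (was 0000); enqueue [0,1]
  #4 pop 3: in=0111 → 0111 (was 0000); enqueue [2]
  #5 pop 4: in=1111 → 1110 (was 0000); enqueue [3]
  #6 pop 0: in=1111 → 0111 (no change)
  #7 pop 1: in=1111 → 1111 (was 1001); enqueue [0,4]
  #8 pop 2: in=1111 → 1111 (no change)
  #9 pop 3: in=1111 → 1111 (was 0111); enqueue [1,2]
  #10 pop 0: in=1111 → 0111 (no change)
  #11 pop 4: in=1111 → 1110 (no change)
  #12 pop 1: in=1111 → 1111 (no change)
  #13 pop 2: in=1111 → 1111 (no change)

Fixpoint:
  val[0] = 0111
  val[1] = 1111
  val[2] = 1111
  val[3] = 1111
  val[4] = 1110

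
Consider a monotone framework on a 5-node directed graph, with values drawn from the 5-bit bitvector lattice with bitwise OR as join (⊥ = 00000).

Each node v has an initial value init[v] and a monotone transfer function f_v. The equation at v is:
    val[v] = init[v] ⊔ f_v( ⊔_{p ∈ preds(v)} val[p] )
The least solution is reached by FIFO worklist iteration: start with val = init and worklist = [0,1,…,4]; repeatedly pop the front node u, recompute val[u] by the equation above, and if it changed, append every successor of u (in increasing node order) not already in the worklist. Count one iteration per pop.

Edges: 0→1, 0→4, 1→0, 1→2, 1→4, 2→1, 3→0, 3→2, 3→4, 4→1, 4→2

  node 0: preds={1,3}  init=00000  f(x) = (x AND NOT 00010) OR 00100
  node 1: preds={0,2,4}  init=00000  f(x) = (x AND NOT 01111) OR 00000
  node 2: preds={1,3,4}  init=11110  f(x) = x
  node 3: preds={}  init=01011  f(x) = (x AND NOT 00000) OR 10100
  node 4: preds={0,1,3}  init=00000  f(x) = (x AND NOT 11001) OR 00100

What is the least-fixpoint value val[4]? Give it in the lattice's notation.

00110

Iteration log — 9 steps:
  step 1. node 0  ⊔preds=01011  new=01101  old=00000  +wl: 
  step 2. node 1  ⊔preds=11111  new=10000  old=00000  +wl: 0
  step 3. node 2  ⊔preds=11011  new=11111  old=11110  +wl: 1
  step 4. node 3  ⊔preds=00000  new=11111  old=01011  +wl: 2
  step 5. node 4  ⊔preds=11111  new=00110  old=00000  +wl: 
  step 6. node 0  ⊔preds=11111  new=11101  old=01101  +wl: 4
  step 7. node 1  ⊔preds=11111  new=10000  stable
  step 8. node 2  ⊔preds=11111  new=11111  stable
  step 9. node 4  ⊔preds=11111  new=00110  stable

Least fixpoint reached:
  node 0: 11101
  node 1: 10000
  node 2: 11111
  node 3: 11111
  node 4: 00110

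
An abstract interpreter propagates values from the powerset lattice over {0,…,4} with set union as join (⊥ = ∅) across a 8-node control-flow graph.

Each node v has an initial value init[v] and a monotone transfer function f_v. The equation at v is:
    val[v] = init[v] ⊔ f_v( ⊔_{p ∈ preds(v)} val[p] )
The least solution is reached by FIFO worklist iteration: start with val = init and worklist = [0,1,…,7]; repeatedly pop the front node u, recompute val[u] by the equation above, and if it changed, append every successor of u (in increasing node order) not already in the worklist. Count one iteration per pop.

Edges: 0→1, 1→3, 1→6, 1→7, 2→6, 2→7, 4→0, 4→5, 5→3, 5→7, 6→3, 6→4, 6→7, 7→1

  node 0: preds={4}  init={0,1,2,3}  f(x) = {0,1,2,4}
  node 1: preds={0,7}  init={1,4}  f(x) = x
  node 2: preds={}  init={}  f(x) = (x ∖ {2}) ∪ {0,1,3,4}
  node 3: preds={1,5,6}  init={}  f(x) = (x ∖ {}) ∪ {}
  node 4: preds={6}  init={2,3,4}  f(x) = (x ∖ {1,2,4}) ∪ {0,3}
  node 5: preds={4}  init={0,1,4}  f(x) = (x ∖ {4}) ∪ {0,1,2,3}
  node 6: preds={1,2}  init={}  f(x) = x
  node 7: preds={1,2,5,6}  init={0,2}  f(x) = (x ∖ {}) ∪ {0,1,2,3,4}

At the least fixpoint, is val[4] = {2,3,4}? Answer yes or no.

no

Worklist (12 pops):
  #1 pop 0: in={2,3,4} → {0,1,2,3,4} (was {0,1,2,3}); enqueue []
  #2 pop 1: in={0,1,2,3,4} → {0,1,2,3,4} (was {1,4}); enqueue []
  #3 pop 2: in={} → {0,1,3,4} (was {}); enqueue []
  #4 pop 3: in={0,1,2,3,4} → {0,1,2,3,4} (was {}); enqueue []
  #5 pop 4: in={} → {0,2,3,4} (was {2,3,4}); enqueue [0]
  #6 pop 5: in={0,2,3,4} → {0,1,2,3,4} (was {0,1,4}); enqueue [3]
  #7 pop 6: in={0,1,2,3,4} → {0,1,2,3,4} (was {}); enqueue [4]
  #8 pop 7: in={0,1,2,3,4} → {0,1,2,3,4} (was {0,2}); enqueue [1]
  #9 pop 0: in={0,2,3,4} → {0,1,2,3,4} (no change)
  #10 pop 3: in={0,1,2,3,4} → {0,1,2,3,4} (no change)
  #11 pop 4: in={0,1,2,3,4} → {0,2,3,4} (no change)
  #12 pop 1: in={0,1,2,3,4} → {0,1,2,3,4} (no change)

Fixpoint:
  val[0] = {0,1,2,3,4}
  val[1] = {0,1,2,3,4}
  val[2] = {0,1,3,4}
  val[3] = {0,1,2,3,4}
  val[4] = {0,2,3,4}
  val[5] = {0,1,2,3,4}
  val[6] = {0,1,2,3,4}
  val[7] = {0,1,2,3,4}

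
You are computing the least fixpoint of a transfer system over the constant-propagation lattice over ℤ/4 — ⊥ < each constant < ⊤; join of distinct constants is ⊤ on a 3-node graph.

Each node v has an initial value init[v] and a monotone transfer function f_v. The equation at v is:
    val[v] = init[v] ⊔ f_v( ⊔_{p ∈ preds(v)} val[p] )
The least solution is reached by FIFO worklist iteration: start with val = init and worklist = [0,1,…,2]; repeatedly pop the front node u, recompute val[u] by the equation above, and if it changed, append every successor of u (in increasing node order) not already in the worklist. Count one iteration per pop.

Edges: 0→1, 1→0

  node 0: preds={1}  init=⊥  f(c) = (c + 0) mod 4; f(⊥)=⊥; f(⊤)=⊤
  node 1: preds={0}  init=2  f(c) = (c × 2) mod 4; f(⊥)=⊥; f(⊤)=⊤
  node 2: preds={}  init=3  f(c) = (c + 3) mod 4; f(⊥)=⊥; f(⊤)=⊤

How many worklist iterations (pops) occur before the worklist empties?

5

Worklist (5 pops):
  #1 pop 0: in=2 → 2 (was ⊥); enqueue []
  #2 pop 1: in=2 → ⊤ (was 2); enqueue [0]
  #3 pop 2: in=⊥ → 3 (no change)
  #4 pop 0: in=⊤ → ⊤ (was 2); enqueue [1]
  #5 pop 1: in=⊤ → ⊤ (no change)

Fixpoint:
  val[0] = ⊤
  val[1] = ⊤
  val[2] = 3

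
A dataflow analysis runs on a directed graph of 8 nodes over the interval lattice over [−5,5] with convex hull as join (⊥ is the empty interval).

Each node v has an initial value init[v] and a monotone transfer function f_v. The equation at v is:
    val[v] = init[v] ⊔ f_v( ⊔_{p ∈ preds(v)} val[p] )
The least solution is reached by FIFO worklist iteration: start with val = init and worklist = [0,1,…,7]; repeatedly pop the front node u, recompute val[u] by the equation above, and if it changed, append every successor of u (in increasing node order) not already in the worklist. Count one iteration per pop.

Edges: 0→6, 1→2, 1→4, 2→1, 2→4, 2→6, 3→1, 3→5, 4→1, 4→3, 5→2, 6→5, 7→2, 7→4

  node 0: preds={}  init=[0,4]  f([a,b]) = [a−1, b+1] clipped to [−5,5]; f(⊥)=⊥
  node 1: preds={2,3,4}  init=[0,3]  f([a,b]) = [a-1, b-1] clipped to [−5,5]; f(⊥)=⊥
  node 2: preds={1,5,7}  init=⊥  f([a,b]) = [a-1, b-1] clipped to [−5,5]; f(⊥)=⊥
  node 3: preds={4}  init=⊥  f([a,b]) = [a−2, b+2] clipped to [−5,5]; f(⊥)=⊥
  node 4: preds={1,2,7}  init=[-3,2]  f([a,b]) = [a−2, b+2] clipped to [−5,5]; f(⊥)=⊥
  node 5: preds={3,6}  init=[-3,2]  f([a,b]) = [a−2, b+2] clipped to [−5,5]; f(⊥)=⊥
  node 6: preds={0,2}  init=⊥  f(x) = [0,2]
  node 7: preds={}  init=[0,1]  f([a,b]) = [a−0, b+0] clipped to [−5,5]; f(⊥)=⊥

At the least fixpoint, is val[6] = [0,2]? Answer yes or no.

yes

Trace (15 dequeues):
  [1] u=0 | in ⊥ | out [0,4] | ==
  [2] u=1 | in [-3,2] | out [-4,3] | prev [0,3] | push {}
  [3] u=2 | in [-4,3] | out [-5,2] | prev ⊥ | push {1}
  [4] u=3 | in [-3,2] | out [-5,4] | prev ⊥ | push {}
  [5] u=4 | in [-5,3] | out [-5,5] | prev [-3,2] | push {3}
  [6] u=5 | in [-5,4] | out [-5,5] | prev [-3,2] | push {2}
  [7] u=6 | in [-5,4] | out [0,2] | prev ⊥ | push {5}
  [8] u=7 | in ⊥ | out [0,1] | ==
  [9] u=1 | in [-5,5] | out [-5,4] | prev [-4,3] | push {4}
  [10] u=3 | in [-5,5] | out [-5,5] | prev [-5,4] | push {1}
  [11] u=2 | in [-5,5] | out [-5,4] | prev [-5,2] | push {6}
  [12] u=5 | in [-5,5] | out [-5,5] | ==
  [13] u=4 | in [-5,4] | out [-5,5] | ==
  [14] u=1 | in [-5,5] | out [-5,4] | ==
  [15] u=6 | in [-5,4] | out [0,2] | ==

Converged values:
  [0] [0,4]
  [1] [-5,4]
  [2] [-5,4]
  [3] [-5,5]
  [4] [-5,5]
  [5] [-5,5]
  [6] [0,2]
  [7] [0,1]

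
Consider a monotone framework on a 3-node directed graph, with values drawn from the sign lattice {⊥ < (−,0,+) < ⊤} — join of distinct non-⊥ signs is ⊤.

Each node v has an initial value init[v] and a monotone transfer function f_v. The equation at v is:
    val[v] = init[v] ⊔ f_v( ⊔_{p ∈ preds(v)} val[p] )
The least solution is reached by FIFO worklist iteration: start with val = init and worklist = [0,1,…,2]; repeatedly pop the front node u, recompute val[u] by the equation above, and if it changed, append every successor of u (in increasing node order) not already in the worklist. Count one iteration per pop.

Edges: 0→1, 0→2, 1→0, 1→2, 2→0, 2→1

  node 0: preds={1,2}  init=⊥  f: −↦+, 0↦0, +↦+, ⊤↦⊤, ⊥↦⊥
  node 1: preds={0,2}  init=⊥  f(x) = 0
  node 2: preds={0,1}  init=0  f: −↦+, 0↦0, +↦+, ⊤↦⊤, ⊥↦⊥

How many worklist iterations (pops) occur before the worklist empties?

Worklist (4 pops):
  #1 pop 0: in=0 → 0 (was ⊥); enqueue []
  #2 pop 1: in=0 → 0 (was ⊥); enqueue [0]
  #3 pop 2: in=0 → 0 (no change)
  #4 pop 0: in=0 → 0 (no change)

Fixpoint:
  val[0] = 0
  val[1] = 0
  val[2] = 0

4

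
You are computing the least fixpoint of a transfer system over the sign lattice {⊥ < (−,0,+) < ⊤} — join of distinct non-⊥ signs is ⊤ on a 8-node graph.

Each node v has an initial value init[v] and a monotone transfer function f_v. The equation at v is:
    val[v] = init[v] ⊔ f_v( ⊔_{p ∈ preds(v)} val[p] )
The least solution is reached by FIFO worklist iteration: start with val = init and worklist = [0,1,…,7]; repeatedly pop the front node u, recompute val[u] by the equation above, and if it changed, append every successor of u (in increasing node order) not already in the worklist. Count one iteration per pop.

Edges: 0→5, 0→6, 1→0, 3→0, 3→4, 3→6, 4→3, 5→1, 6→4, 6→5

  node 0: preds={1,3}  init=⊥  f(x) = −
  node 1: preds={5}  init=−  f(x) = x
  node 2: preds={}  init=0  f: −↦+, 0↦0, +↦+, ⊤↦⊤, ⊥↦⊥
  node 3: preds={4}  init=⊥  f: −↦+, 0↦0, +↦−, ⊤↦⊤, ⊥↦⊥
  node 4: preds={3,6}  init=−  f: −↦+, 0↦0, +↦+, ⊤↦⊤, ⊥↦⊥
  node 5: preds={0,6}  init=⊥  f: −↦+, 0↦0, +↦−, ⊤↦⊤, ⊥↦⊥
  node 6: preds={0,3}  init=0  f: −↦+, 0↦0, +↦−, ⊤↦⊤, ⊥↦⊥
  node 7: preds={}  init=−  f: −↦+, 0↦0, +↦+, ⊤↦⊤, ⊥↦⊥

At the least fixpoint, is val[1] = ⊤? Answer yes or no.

Worklist (15 pops):
  #1 pop 0: in=− → − (was ⊥); enqueue []
  #2 pop 1: in=⊥ → − (no change)
  #3 pop 2: in=⊥ → 0 (no change)
  #4 pop 3: in=− → + (was ⊥); enqueue [0]
  #5 pop 4: in=⊤ → ⊤ (was −); enqueue [3]
  #6 pop 5: in=⊤ → ⊤ (was ⊥); enqueue [1]
  #7 pop 6: in=⊤ → ⊤ (was 0); enqueue [4,5]
  #8 pop 7: in=⊥ → − (no change)
  #9 pop 0: in=⊤ → − (no change)
  #10 pop 3: in=⊤ → ⊤ (was +); enqueue [0,6]
  #11 pop 1: in=⊤ → ⊤ (was −); enqueue []
  #12 pop 4: in=⊤ → ⊤ (no change)
  #13 pop 5: in=⊤ → ⊤ (no change)
  #14 pop 0: in=⊤ → − (no change)
  #15 pop 6: in=⊤ → ⊤ (no change)

Fixpoint:
  val[0] = −
  val[1] = ⊤
  val[2] = 0
  val[3] = ⊤
  val[4] = ⊤
  val[5] = ⊤
  val[6] = ⊤
  val[7] = −

yes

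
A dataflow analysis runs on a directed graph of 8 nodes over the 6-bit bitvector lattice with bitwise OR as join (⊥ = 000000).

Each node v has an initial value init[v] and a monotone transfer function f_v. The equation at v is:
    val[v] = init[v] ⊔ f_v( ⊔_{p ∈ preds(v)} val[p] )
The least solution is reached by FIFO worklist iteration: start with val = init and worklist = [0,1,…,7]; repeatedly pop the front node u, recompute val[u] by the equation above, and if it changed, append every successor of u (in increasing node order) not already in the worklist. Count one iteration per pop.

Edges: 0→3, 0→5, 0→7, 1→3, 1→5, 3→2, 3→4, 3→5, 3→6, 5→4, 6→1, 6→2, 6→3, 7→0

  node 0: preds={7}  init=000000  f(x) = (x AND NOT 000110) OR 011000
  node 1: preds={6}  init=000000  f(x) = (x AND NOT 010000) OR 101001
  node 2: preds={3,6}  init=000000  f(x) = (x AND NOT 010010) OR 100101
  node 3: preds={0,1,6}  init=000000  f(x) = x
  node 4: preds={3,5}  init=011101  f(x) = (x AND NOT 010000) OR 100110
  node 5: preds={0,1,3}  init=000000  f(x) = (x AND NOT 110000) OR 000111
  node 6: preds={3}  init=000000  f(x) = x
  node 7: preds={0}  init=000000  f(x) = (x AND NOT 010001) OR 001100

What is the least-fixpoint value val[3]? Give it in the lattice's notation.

Trace (13 dequeues):
  [1] u=0 | in 000000 | out 011000 | prev 000000 | push {}
  [2] u=1 | in 000000 | out 101001 | prev 000000 | push {}
  [3] u=2 | in 000000 | out 100101 | prev 000000 | push {}
  [4] u=3 | in 111001 | out 111001 | prev 000000 | push {2}
  [5] u=4 | in 111001 | out 111111 | prev 011101 | push {}
  [6] u=5 | in 111001 | out 001111 | prev 000000 | push {4}
  [7] u=6 | in 111001 | out 111001 | prev 000000 | push {1,3}
  [8] u=7 | in 011000 | out 001100 | prev 000000 | push {0}
  [9] u=2 | in 111001 | out 101101 | prev 100101 | push {}
  [10] u=4 | in 111111 | out 111111 | ==
  [11] u=1 | in 111001 | out 101001 | ==
  [12] u=3 | in 111001 | out 111001 | ==
  [13] u=0 | in 001100 | out 011000 | ==

Converged values:
  [0] 011000
  [1] 101001
  [2] 101101
  [3] 111001
  [4] 111111
  [5] 001111
  [6] 111001
  [7] 001100

111001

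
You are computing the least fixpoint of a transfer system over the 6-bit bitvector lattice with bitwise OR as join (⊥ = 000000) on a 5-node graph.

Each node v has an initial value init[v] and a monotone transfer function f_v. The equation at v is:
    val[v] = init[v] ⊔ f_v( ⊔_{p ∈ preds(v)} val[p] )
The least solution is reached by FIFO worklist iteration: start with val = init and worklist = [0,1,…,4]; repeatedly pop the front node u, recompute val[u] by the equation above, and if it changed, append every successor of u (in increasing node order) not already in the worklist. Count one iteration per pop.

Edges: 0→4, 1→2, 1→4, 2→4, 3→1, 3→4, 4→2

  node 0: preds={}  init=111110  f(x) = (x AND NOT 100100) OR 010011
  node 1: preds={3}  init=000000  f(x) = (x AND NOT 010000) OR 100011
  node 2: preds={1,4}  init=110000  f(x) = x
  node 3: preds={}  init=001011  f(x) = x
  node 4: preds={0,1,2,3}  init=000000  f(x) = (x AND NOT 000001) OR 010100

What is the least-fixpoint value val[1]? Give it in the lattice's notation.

Iteration log — 7 steps:
  step 1. node 0  ⊔preds=000000  new=111111  old=111110  +wl: 
  step 2. node 1  ⊔preds=001011  new=101011  old=000000  +wl: 
  step 3. node 2  ⊔preds=101011  new=111011  old=110000  +wl: 
  step 4. node 3  ⊔preds=000000  new=001011  stable
  step 5. node 4  ⊔preds=111111  new=111110  old=000000  +wl: 2
  step 6. node 2  ⊔preds=111111  new=111111  old=111011  +wl: 4
  step 7. node 4  ⊔preds=111111  new=111110  stable

Least fixpoint reached:
  node 0: 111111
  node 1: 101011
  node 2: 111111
  node 3: 001011
  node 4: 111110

101011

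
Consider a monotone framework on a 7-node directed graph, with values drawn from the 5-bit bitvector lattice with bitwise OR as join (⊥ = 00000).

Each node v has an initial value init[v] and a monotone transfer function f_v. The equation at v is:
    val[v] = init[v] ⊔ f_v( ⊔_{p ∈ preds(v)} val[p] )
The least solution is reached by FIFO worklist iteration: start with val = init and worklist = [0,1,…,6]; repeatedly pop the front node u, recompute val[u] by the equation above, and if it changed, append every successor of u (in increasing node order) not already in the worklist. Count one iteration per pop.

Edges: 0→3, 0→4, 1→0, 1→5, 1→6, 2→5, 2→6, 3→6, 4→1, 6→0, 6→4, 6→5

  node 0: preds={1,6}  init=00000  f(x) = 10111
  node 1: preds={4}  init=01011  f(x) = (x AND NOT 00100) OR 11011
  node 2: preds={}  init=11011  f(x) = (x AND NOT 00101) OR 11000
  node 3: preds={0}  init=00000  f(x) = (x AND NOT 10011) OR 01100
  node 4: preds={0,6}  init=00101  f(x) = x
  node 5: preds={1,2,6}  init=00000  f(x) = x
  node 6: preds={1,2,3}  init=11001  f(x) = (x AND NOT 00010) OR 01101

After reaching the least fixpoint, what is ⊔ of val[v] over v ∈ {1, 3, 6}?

Iteration log — 11 steps:
  step 1. node 0  ⊔preds=11011  new=10111  old=00000  +wl: 
  step 2. node 1  ⊔preds=00101  new=11011  old=01011  +wl: 0
  step 3. node 2  ⊔preds=00000  new=11011  stable
  step 4. node 3  ⊔preds=10111  new=01100  old=00000  +wl: 
  step 5. node 4  ⊔preds=11111  new=11111  old=00101  +wl: 1
  step 6. node 5  ⊔preds=11011  new=11011  old=00000  +wl: 
  step 7. node 6  ⊔preds=11111  new=11101  old=11001  +wl: 4,5
  step 8. node 0  ⊔preds=11111  new=10111  stable
  step 9. node 1  ⊔preds=11111  new=11011  stable
  step 10. node 4  ⊔preds=11111  new=11111  stable
  step 11. node 5  ⊔preds=11111  new=11111  old=11011  +wl: 

Least fixpoint reached:
  node 0: 10111
  node 1: 11011
  node 2: 11011
  node 3: 01100
  node 4: 11111
  node 5: 11111
  node 6: 11101

11111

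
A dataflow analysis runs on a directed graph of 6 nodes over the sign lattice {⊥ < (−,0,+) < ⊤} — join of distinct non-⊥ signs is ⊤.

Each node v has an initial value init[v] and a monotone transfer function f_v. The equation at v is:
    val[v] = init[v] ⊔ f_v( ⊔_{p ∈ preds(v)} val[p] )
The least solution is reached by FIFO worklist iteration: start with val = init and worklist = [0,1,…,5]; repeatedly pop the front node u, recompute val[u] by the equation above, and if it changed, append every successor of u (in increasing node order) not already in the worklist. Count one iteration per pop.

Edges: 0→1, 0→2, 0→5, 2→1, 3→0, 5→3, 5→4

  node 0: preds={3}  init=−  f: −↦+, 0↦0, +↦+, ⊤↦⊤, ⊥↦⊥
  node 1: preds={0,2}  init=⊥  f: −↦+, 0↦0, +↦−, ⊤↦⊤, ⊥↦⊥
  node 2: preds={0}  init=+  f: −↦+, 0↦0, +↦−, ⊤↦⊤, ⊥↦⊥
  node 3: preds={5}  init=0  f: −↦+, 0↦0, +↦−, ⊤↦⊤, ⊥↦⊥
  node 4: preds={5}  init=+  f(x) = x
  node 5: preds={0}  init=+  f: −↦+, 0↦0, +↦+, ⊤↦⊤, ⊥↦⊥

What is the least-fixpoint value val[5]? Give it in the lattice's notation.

Trace (10 dequeues):
  [1] u=0 | in 0 | out ⊤ | prev − | push {}
  [2] u=1 | in ⊤ | out ⊤ | prev ⊥ | push {}
  [3] u=2 | in ⊤ | out ⊤ | prev + | push {1}
  [4] u=3 | in + | out ⊤ | prev 0 | push {0}
  [5] u=4 | in + | out + | ==
  [6] u=5 | in ⊤ | out ⊤ | prev + | push {3,4}
  [7] u=1 | in ⊤ | out ⊤ | ==
  [8] u=0 | in ⊤ | out ⊤ | ==
  [9] u=3 | in ⊤ | out ⊤ | ==
  [10] u=4 | in ⊤ | out ⊤ | prev + | push {}

Converged values:
  [0] ⊤
  [1] ⊤
  [2] ⊤
  [3] ⊤
  [4] ⊤
  [5] ⊤

⊤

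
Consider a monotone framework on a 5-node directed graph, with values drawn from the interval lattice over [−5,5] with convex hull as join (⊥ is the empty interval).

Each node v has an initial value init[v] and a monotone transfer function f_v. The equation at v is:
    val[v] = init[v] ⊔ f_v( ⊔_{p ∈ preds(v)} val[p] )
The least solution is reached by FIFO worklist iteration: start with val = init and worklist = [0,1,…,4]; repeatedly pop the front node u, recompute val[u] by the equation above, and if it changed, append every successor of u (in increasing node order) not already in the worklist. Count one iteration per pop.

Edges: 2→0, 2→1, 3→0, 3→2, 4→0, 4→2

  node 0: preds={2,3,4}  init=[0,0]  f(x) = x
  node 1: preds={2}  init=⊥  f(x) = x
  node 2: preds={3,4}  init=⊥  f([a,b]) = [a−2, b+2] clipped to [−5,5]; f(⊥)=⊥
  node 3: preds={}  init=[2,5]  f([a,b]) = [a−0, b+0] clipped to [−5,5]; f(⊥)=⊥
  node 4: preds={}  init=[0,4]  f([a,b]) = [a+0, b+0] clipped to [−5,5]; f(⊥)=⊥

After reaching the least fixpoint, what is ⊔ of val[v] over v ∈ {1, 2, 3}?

Trace (7 dequeues):
  [1] u=0 | in [0,5] | out [0,5] | prev [0,0] | push {}
  [2] u=1 | in ⊥ | out ⊥ | ==
  [3] u=2 | in [0,5] | out [-2,5] | prev ⊥ | push {0,1}
  [4] u=3 | in ⊥ | out [2,5] | ==
  [5] u=4 | in ⊥ | out [0,4] | ==
  [6] u=0 | in [-2,5] | out [-2,5] | prev [0,5] | push {}
  [7] u=1 | in [-2,5] | out [-2,5] | prev ⊥ | push {}

Converged values:
  [0] [-2,5]
  [1] [-2,5]
  [2] [-2,5]
  [3] [2,5]
  [4] [0,4]

[-2,5]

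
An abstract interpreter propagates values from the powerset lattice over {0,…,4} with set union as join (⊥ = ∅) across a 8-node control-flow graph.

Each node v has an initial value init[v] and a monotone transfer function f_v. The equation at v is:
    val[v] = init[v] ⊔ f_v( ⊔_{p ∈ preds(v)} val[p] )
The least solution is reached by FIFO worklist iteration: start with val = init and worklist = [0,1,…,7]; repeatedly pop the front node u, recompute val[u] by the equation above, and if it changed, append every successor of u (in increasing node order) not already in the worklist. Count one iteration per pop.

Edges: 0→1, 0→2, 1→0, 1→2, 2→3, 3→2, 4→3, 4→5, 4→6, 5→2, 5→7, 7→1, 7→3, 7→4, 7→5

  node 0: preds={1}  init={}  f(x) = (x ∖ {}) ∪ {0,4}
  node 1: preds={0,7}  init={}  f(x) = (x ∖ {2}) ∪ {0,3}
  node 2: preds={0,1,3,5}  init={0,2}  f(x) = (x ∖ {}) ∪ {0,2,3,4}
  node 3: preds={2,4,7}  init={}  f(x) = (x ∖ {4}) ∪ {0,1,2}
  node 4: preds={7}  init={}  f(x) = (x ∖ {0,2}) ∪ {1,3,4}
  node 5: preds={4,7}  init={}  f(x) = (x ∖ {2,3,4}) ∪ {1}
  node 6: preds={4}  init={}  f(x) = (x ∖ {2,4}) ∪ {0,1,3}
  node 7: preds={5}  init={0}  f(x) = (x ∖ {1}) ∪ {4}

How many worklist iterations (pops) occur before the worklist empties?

14

Worklist (14 pops):
  #1 pop 0: in={} → {0,4} (was {}); enqueue []
  #2 pop 1: in={0,4} → {0,3,4} (was {}); enqueue [0]
  #3 pop 2: in={0,3,4} → {0,2,3,4} (was {0,2}); enqueue []
  #4 pop 3: in={0,2,3,4} → {0,1,2,3} (was {}); enqueue [2]
  #5 pop 4: in={0} → {1,3,4} (was {}); enqueue [3]
  #6 pop 5: in={0,1,3,4} → {0,1} (was {}); enqueue []
  #7 pop 6: in={1,3,4} → {0,1,3} (was {}); enqueue []
  #8 pop 7: in={0,1} → {0,4} (was {0}); enqueue [1,4,5]
  #9 pop 0: in={0,3,4} → {0,3,4} (was {0,4}); enqueue []
  #10 pop 2: in={0,1,2,3,4} → {0,1,2,3,4} (was {0,2,3,4}); enqueue []
  #11 pop 3: in={0,1,2,3,4} → {0,1,2,3} (no change)
  #12 pop 1: in={0,3,4} → {0,3,4} (no change)
  #13 pop 4: in={0,4} → {1,3,4} (no change)
  #14 pop 5: in={0,1,3,4} → {0,1} (no change)

Fixpoint:
  val[0] = {0,3,4}
  val[1] = {0,3,4}
  val[2] = {0,1,2,3,4}
  val[3] = {0,1,2,3}
  val[4] = {1,3,4}
  val[5] = {0,1}
  val[6] = {0,1,3}
  val[7] = {0,4}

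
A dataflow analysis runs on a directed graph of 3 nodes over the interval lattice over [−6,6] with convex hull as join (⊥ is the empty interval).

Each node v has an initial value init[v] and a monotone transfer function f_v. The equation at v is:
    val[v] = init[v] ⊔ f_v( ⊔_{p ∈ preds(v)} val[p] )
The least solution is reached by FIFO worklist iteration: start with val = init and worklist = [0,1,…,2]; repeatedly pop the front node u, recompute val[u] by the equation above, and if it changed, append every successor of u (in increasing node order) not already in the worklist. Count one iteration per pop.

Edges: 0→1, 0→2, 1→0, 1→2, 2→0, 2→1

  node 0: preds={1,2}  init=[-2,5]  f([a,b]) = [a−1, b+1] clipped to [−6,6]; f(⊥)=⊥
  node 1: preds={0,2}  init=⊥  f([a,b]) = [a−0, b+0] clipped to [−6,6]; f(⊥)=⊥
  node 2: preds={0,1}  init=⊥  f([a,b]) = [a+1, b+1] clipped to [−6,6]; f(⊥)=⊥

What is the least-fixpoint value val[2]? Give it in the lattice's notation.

[-5,6]

Iteration log — 17 steps:
  step 1. node 0  ⊔preds=⊥  new=[-2,5]  stable
  step 2. node 1  ⊔preds=[-2,5]  new=[-2,5]  old=⊥  +wl: 0
  step 3. node 2  ⊔preds=[-2,5]  new=[-1,6]  old=⊥  +wl: 1
  step 4. node 0  ⊔preds=[-2,6]  new=[-3,6]  old=[-2,5]  +wl: 2
  step 5. node 1  ⊔preds=[-3,6]  new=[-3,6]  old=[-2,5]  +wl: 0
  step 6. node 2  ⊔preds=[-3,6]  new=[-2,6]  old=[-1,6]  +wl: 1
  step 7. node 0  ⊔preds=[-3,6]  new=[-4,6]  old=[-3,6]  +wl: 2
  step 8. node 1  ⊔preds=[-4,6]  new=[-4,6]  old=[-3,6]  +wl: 0
  step 9. node 2  ⊔preds=[-4,6]  new=[-3,6]  old=[-2,6]  +wl: 1
  step 10. node 0  ⊔preds=[-4,6]  new=[-5,6]  old=[-4,6]  +wl: 2
  step 11. node 1  ⊔preds=[-5,6]  new=[-5,6]  old=[-4,6]  +wl: 0
  step 12. node 2  ⊔preds=[-5,6]  new=[-4,6]  old=[-3,6]  +wl: 1
  step 13. node 0  ⊔preds=[-5,6]  new=[-6,6]  old=[-5,6]  +wl: 2
  step 14. node 1  ⊔preds=[-6,6]  new=[-6,6]  old=[-5,6]  +wl: 0
  step 15. node 2  ⊔preds=[-6,6]  new=[-5,6]  old=[-4,6]  +wl: 1
  step 16. node 0  ⊔preds=[-6,6]  new=[-6,6]  stable
  step 17. node 1  ⊔preds=[-6,6]  new=[-6,6]  stable

Least fixpoint reached:
  node 0: [-6,6]
  node 1: [-6,6]
  node 2: [-5,6]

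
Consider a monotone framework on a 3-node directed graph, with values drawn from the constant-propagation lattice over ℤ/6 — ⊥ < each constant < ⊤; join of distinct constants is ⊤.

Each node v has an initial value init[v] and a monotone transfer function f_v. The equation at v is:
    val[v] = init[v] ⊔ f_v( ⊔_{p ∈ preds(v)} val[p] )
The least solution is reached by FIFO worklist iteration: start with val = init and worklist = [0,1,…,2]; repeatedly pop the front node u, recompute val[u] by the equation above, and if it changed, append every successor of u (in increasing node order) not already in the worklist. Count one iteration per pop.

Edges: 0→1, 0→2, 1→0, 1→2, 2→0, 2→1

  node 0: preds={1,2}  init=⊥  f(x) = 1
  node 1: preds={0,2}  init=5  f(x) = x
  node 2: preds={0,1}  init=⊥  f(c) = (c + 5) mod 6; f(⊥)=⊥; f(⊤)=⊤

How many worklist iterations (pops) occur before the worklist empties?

5

Iteration log — 5 steps:
  step 1. node 0  ⊔preds=5  new=1  old=⊥  +wl: 
  step 2. node 1  ⊔preds=1  new=⊤  old=5  +wl: 0
  step 3. node 2  ⊔preds=⊤  new=⊤  old=⊥  +wl: 1
  step 4. node 0  ⊔preds=⊤  new=1  stable
  step 5. node 1  ⊔preds=⊤  new=⊤  stable

Least fixpoint reached:
  node 0: 1
  node 1: ⊤
  node 2: ⊤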